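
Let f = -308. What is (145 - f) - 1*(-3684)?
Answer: 4137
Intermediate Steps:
(145 - f) - 1*(-3684) = (145 - 1*(-308)) - 1*(-3684) = (145 + 308) + 3684 = 453 + 3684 = 4137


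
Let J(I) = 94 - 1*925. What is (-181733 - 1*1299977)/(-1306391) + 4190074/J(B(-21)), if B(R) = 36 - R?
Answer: -5472643661924/1085610921 ≈ -5041.1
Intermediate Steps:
J(I) = -831 (J(I) = 94 - 925 = -831)
(-181733 - 1*1299977)/(-1306391) + 4190074/J(B(-21)) = (-181733 - 1*1299977)/(-1306391) + 4190074/(-831) = (-181733 - 1299977)*(-1/1306391) + 4190074*(-1/831) = -1481710*(-1/1306391) - 4190074/831 = 1481710/1306391 - 4190074/831 = -5472643661924/1085610921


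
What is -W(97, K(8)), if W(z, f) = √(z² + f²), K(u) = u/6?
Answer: -√84697/3 ≈ -97.009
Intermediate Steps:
K(u) = u/6 (K(u) = u*(⅙) = u/6)
W(z, f) = √(f² + z²)
-W(97, K(8)) = -√(((⅙)*8)² + 97²) = -√((4/3)² + 9409) = -√(16/9 + 9409) = -√(84697/9) = -√84697/3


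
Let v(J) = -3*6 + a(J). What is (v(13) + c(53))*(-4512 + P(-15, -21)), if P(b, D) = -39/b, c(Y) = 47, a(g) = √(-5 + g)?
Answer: -653863/5 - 45094*√2/5 ≈ -1.4353e+5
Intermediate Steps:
v(J) = -18 + √(-5 + J) (v(J) = -3*6 + √(-5 + J) = -18 + √(-5 + J))
(v(13) + c(53))*(-4512 + P(-15, -21)) = ((-18 + √(-5 + 13)) + 47)*(-4512 - 39/(-15)) = ((-18 + √8) + 47)*(-4512 - 39*(-1/15)) = ((-18 + 2*√2) + 47)*(-4512 + 13/5) = (29 + 2*√2)*(-22547/5) = -653863/5 - 45094*√2/5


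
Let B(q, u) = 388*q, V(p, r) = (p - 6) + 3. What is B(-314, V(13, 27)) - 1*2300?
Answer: -124132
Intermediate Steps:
V(p, r) = -3 + p (V(p, r) = (-6 + p) + 3 = -3 + p)
B(-314, V(13, 27)) - 1*2300 = 388*(-314) - 1*2300 = -121832 - 2300 = -124132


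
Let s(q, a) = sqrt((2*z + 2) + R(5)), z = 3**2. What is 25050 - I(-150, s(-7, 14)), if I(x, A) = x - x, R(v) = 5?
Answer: 25050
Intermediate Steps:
z = 9
s(q, a) = 5 (s(q, a) = sqrt((2*9 + 2) + 5) = sqrt((18 + 2) + 5) = sqrt(20 + 5) = sqrt(25) = 5)
I(x, A) = 0
25050 - I(-150, s(-7, 14)) = 25050 - 1*0 = 25050 + 0 = 25050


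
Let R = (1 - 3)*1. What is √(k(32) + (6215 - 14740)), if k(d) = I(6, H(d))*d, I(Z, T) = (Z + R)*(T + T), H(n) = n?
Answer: 3*I*√37 ≈ 18.248*I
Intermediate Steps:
R = -2 (R = -2*1 = -2)
I(Z, T) = 2*T*(-2 + Z) (I(Z, T) = (Z - 2)*(T + T) = (-2 + Z)*(2*T) = 2*T*(-2 + Z))
k(d) = 8*d² (k(d) = (2*d*(-2 + 6))*d = (2*d*4)*d = (8*d)*d = 8*d²)
√(k(32) + (6215 - 14740)) = √(8*32² + (6215 - 14740)) = √(8*1024 - 8525) = √(8192 - 8525) = √(-333) = 3*I*√37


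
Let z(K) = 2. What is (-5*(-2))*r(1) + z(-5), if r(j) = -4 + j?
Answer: -28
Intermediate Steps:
(-5*(-2))*r(1) + z(-5) = (-5*(-2))*(-4 + 1) + 2 = 10*(-3) + 2 = -30 + 2 = -28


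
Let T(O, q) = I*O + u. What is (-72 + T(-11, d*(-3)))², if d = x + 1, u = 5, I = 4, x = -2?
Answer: 12321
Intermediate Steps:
d = -1 (d = -2 + 1 = -1)
T(O, q) = 5 + 4*O (T(O, q) = 4*O + 5 = 5 + 4*O)
(-72 + T(-11, d*(-3)))² = (-72 + (5 + 4*(-11)))² = (-72 + (5 - 44))² = (-72 - 39)² = (-111)² = 12321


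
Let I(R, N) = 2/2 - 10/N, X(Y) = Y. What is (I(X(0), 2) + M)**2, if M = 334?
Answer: 108900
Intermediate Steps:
I(R, N) = 1 - 10/N (I(R, N) = 2*(1/2) - 10/N = 1 - 10/N)
(I(X(0), 2) + M)**2 = ((-10 + 2)/2 + 334)**2 = ((1/2)*(-8) + 334)**2 = (-4 + 334)**2 = 330**2 = 108900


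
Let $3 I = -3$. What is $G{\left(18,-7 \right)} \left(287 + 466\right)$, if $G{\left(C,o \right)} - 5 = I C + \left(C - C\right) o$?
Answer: $-9789$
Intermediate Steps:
$I = -1$ ($I = \frac{1}{3} \left(-3\right) = -1$)
$G{\left(C,o \right)} = 5 - C$ ($G{\left(C,o \right)} = 5 - \left(C - \left(C - C\right) o\right) = 5 + \left(- C + 0 o\right) = 5 + \left(- C + 0\right) = 5 - C$)
$G{\left(18,-7 \right)} \left(287 + 466\right) = \left(5 - 18\right) \left(287 + 466\right) = \left(5 - 18\right) 753 = \left(-13\right) 753 = -9789$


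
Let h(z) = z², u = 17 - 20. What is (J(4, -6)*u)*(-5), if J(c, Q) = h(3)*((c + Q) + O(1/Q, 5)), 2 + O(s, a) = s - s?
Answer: -540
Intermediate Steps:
u = -3
O(s, a) = -2 (O(s, a) = -2 + (s - s) = -2 + 0 = -2)
J(c, Q) = -18 + 9*Q + 9*c (J(c, Q) = 3²*((c + Q) - 2) = 9*((Q + c) - 2) = 9*(-2 + Q + c) = -18 + 9*Q + 9*c)
(J(4, -6)*u)*(-5) = ((-18 + 9*(-6) + 9*4)*(-3))*(-5) = ((-18 - 54 + 36)*(-3))*(-5) = -36*(-3)*(-5) = 108*(-5) = -540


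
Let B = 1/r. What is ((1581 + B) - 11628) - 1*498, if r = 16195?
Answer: -170776274/16195 ≈ -10545.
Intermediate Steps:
B = 1/16195 ≈ 6.1748e-5
((1581 + B) - 11628) - 1*498 = ((1581 + 1/16195) - 11628) - 1*498 = (25604296/16195 - 11628) - 498 = -162711164/16195 - 498 = -170776274/16195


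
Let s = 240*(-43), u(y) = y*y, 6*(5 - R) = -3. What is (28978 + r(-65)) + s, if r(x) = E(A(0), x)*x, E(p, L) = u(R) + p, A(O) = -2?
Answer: 67287/4 ≈ 16822.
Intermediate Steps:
R = 11/2 (R = 5 - ⅙*(-3) = 5 + ½ = 11/2 ≈ 5.5000)
u(y) = y²
s = -10320
E(p, L) = 121/4 + p (E(p, L) = (11/2)² + p = 121/4 + p)
r(x) = 113*x/4 (r(x) = (121/4 - 2)*x = 113*x/4)
(28978 + r(-65)) + s = (28978 + (113/4)*(-65)) - 10320 = (28978 - 7345/4) - 10320 = 108567/4 - 10320 = 67287/4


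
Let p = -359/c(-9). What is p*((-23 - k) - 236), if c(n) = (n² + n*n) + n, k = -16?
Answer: 9693/17 ≈ 570.18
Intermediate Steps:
c(n) = n + 2*n² (c(n) = (n² + n²) + n = 2*n² + n = n + 2*n²)
p = -359/153 (p = -359*(-1/(9*(1 + 2*(-9)))) = -359*(-1/(9*(1 - 18))) = -359/((-9*(-17))) = -359/153 ≈ -2.3464)
p*((-23 - k) - 236) = -359*((-23 - 1*(-16)) - 236)/153 = -359*((-23 + 16) - 236)/153 = -359*(-7 - 236)/153 = -359/153*(-243) = 9693/17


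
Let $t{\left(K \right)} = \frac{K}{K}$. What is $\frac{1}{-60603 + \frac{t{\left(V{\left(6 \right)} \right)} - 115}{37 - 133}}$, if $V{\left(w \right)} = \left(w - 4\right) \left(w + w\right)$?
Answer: $- \frac{16}{969629} \approx -1.6501 \cdot 10^{-5}$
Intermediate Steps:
$V{\left(w \right)} = 2 w \left(-4 + w\right)$ ($V{\left(w \right)} = \left(-4 + w\right) 2 w = 2 w \left(-4 + w\right)$)
$t{\left(K \right)} = 1$
$\frac{1}{-60603 + \frac{t{\left(V{\left(6 \right)} \right)} - 115}{37 - 133}} = \frac{1}{-60603 + \frac{1 - 115}{37 - 133}} = \frac{1}{-60603 - \frac{114}{-96}} = \frac{1}{-60603 - - \frac{19}{16}} = \frac{1}{-60603 + \frac{19}{16}} = \frac{1}{- \frac{969629}{16}} = - \frac{16}{969629}$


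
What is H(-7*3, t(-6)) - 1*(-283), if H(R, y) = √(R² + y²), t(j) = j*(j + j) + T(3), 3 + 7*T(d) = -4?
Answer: 283 + √5482 ≈ 357.04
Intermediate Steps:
T(d) = -1 (T(d) = -3/7 + (⅐)*(-4) = -3/7 - 4/7 = -1)
t(j) = -1 + 2*j² (t(j) = j*(j + j) - 1 = j*(2*j) - 1 = 2*j² - 1 = -1 + 2*j²)
H(-7*3, t(-6)) - 1*(-283) = √((-7*3)² + (-1 + 2*(-6)²)²) - 1*(-283) = √((-21)² + (-1 + 2*36)²) + 283 = √(441 + (-1 + 72)²) + 283 = √(441 + 71²) + 283 = √(441 + 5041) + 283 = √5482 + 283 = 283 + √5482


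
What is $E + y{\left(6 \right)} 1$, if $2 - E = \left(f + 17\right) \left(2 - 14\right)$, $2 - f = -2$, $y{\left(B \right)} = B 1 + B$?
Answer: $266$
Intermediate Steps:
$y{\left(B \right)} = 2 B$ ($y{\left(B \right)} = B + B = 2 B$)
$f = 4$ ($f = 2 - -2 = 2 + 2 = 4$)
$E = 254$ ($E = 2 - \left(4 + 17\right) \left(2 - 14\right) = 2 - 21 \left(-12\right) = 2 - -252 = 2 + 252 = 254$)
$E + y{\left(6 \right)} 1 = 254 + 2 \cdot 6 \cdot 1 = 254 + 12 \cdot 1 = 254 + 12 = 266$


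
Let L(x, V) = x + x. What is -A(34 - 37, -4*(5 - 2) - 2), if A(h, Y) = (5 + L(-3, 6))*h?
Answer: -3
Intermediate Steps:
L(x, V) = 2*x
A(h, Y) = -h (A(h, Y) = (5 + 2*(-3))*h = (5 - 6)*h = -h)
-A(34 - 37, -4*(5 - 2) - 2) = -(-1)*(34 - 37) = -(-1)*(-3) = -1*3 = -3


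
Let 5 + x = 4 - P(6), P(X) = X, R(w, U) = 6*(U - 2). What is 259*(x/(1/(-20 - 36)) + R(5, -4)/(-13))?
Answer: 1329188/13 ≈ 1.0225e+5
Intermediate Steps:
R(w, U) = -12 + 6*U (R(w, U) = 6*(-2 + U) = -12 + 6*U)
x = -7 (x = -5 + (4 - 1*6) = -5 + (4 - 6) = -5 - 2 = -7)
259*(x/(1/(-20 - 36)) + R(5, -4)/(-13)) = 259*(-7/(1/(-20 - 36)) + (-12 + 6*(-4))/(-13)) = 259*(-7/(1/(-56)) + (-12 - 24)*(-1/13)) = 259*(-7/(-1/56) - 36*(-1/13)) = 259*(-7*(-56) + 36/13) = 259*(392 + 36/13) = 259*(5132/13) = 1329188/13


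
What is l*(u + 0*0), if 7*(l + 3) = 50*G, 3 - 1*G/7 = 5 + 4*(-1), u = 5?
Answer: 485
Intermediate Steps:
G = 14 (G = 21 - 7*(5 + 4*(-1)) = 21 - 7*(5 - 4) = 21 - 7*1 = 21 - 7 = 14)
l = 97 (l = -3 + (50*14)/7 = -3 + (⅐)*700 = -3 + 100 = 97)
l*(u + 0*0) = 97*(5 + 0*0) = 97*(5 + 0) = 97*5 = 485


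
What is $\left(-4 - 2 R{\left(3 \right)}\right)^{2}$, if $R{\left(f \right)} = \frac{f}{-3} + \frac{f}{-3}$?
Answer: $0$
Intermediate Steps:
$R{\left(f \right)} = - \frac{2 f}{3}$ ($R{\left(f \right)} = f \left(- \frac{1}{3}\right) + f \left(- \frac{1}{3}\right) = - \frac{f}{3} - \frac{f}{3} = - \frac{2 f}{3}$)
$\left(-4 - 2 R{\left(3 \right)}\right)^{2} = \left(-4 - 2 \left(\left(- \frac{2}{3}\right) 3\right)\right)^{2} = \left(-4 - -4\right)^{2} = \left(-4 + 4\right)^{2} = 0^{2} = 0$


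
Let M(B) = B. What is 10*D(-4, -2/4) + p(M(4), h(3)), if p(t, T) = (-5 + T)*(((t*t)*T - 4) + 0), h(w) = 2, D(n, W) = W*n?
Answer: -64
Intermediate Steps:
p(t, T) = (-5 + T)*(-4 + T*t**2) (p(t, T) = (-5 + T)*((t**2*T - 4) + 0) = (-5 + T)*((T*t**2 - 4) + 0) = (-5 + T)*((-4 + T*t**2) + 0) = (-5 + T)*(-4 + T*t**2))
10*D(-4, -2/4) + p(M(4), h(3)) = 10*(-2/4*(-4)) + (20 - 4*2 + 2**2*4**2 - 5*2*4**2) = 10*(-2*1/4*(-4)) + (20 - 8 + 4*16 - 5*2*16) = 10*(-1/2*(-4)) + (20 - 8 + 64 - 160) = 10*2 - 84 = 20 - 84 = -64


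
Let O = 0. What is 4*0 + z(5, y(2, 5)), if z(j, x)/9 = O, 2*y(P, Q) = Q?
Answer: 0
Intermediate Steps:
y(P, Q) = Q/2
z(j, x) = 0 (z(j, x) = 9*0 = 0)
4*0 + z(5, y(2, 5)) = 4*0 + 0 = 0 + 0 = 0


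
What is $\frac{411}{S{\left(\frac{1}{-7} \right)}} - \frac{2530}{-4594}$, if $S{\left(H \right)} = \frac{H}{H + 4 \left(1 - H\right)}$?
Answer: $- \frac{29264812}{2297} \approx -12740.0$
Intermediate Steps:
$S{\left(H \right)} = \frac{H}{4 - 3 H}$ ($S{\left(H \right)} = \frac{H}{H - \left(-4 + 4 H\right)} = \frac{H}{4 - 3 H}$)
$\frac{411}{S{\left(\frac{1}{-7} \right)}} - \frac{2530}{-4594} = \frac{411}{\left(-1\right) \frac{1}{-7} \frac{1}{-4 + \frac{3}{-7}}} - \frac{2530}{-4594} = \frac{411}{\left(-1\right) \left(- \frac{1}{7}\right) \frac{1}{-4 + 3 \left(- \frac{1}{7}\right)}} - - \frac{1265}{2297} = \frac{411}{\left(-1\right) \left(- \frac{1}{7}\right) \frac{1}{-4 - \frac{3}{7}}} + \frac{1265}{2297} = \frac{411}{\left(-1\right) \left(- \frac{1}{7}\right) \frac{1}{- \frac{31}{7}}} + \frac{1265}{2297} = \frac{411}{\left(-1\right) \left(- \frac{1}{7}\right) \left(- \frac{7}{31}\right)} + \frac{1265}{2297} = \frac{411}{- \frac{1}{31}} + \frac{1265}{2297} = 411 \left(-31\right) + \frac{1265}{2297} = -12741 + \frac{1265}{2297} = - \frac{29264812}{2297}$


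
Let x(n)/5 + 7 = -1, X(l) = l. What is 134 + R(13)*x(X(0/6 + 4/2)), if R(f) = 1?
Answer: 94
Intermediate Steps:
x(n) = -40 (x(n) = -35 + 5*(-1) = -35 - 5 = -40)
134 + R(13)*x(X(0/6 + 4/2)) = 134 + 1*(-40) = 134 - 40 = 94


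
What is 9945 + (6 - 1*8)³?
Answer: 9937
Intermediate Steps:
9945 + (6 - 1*8)³ = 9945 + (6 - 8)³ = 9945 + (-2)³ = 9945 - 8 = 9937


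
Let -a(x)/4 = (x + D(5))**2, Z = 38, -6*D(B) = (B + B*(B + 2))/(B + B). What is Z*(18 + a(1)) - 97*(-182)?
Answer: 164890/9 ≈ 18321.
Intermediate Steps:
D(B) = -(B + B*(2 + B))/(12*B) (D(B) = -(B + B*(B + 2))/(6*(B + B)) = -(B + B*(2 + B))/(6*(2*B)) = -(B + B*(2 + B))*1/(2*B)/6 = -(B + B*(2 + B))/(12*B))
a(x) = -4*(-2/3 + x)**2 (a(x) = -4*(x + (-1/4 - 1/12*5))**2 = -4*(x + (-1/4 - 5/12))**2 = -4*(x - 2/3)**2 = -4*(-2/3 + x)**2)
Z*(18 + a(1)) - 97*(-182) = 38*(18 - 4*(-2 + 3*1)**2/9) - 97*(-182) = 38*(18 - 4*(-2 + 3)**2/9) - 1*(-17654) = 38*(18 - 4/9*1**2) + 17654 = 38*(18 - 4/9*1) + 17654 = 38*(18 - 4/9) + 17654 = 38*(158/9) + 17654 = 6004/9 + 17654 = 164890/9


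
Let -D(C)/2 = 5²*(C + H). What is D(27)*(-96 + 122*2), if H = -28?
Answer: 7400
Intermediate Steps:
D(C) = 1400 - 50*C (D(C) = -2*5²*(C - 28) = -50*(-28 + C) = -2*(-700 + 25*C) = 1400 - 50*C)
D(27)*(-96 + 122*2) = (1400 - 50*27)*(-96 + 122*2) = (1400 - 1350)*(-96 + 244) = 50*148 = 7400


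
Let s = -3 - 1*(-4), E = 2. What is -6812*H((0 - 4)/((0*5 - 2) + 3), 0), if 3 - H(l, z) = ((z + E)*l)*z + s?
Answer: -13624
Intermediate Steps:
s = 1 (s = -3 + 4 = 1)
H(l, z) = 2 - l*z*(2 + z) (H(l, z) = 3 - (((z + 2)*l)*z + 1) = 3 - (((2 + z)*l)*z + 1) = 3 - ((l*(2 + z))*z + 1) = 3 - (l*z*(2 + z) + 1) = 3 - (1 + l*z*(2 + z)) = 3 + (-1 - l*z*(2 + z)) = 2 - l*z*(2 + z))
-6812*H((0 - 4)/((0*5 - 2) + 3), 0) = -6812*(2 - 1*(0 - 4)/((0*5 - 2) + 3)*0² - 2*(0 - 4)/((0*5 - 2) + 3)*0) = -6812*(2 - 1*(-4/((0 - 2) + 3))*0 - 2*(-4/((0 - 2) + 3))*0) = -6812*(2 - 1*(-4/(-2 + 3))*0 - 2*(-4/(-2 + 3))*0) = -6812*(2 - 1*(-4/1)*0 - 2*(-4/1)*0) = -6812*(2 - 1*(-4*1)*0 - 2*(-4*1)*0) = -6812*(2 - 1*(-4)*0 - 2*(-4)*0) = -6812*(2 + 0 + 0) = -6812*2 = -13624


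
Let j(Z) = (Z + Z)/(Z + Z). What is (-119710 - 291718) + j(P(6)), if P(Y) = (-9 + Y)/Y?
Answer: -411427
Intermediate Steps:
P(Y) = (-9 + Y)/Y
j(Z) = 1 (j(Z) = (2*Z)/((2*Z)) = (2*Z)*(1/(2*Z)) = 1)
(-119710 - 291718) + j(P(6)) = (-119710 - 291718) + 1 = -411428 + 1 = -411427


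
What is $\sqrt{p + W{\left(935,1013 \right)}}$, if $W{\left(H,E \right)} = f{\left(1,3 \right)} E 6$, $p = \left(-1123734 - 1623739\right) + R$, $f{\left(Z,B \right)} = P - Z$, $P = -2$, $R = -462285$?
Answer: $2 i \sqrt{806998} \approx 1796.7 i$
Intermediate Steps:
$f{\left(Z,B \right)} = -2 - Z$
$p = -3209758$ ($p = \left(-1123734 - 1623739\right) - 462285 = -2747473 - 462285 = -3209758$)
$W{\left(H,E \right)} = - 18 E$ ($W{\left(H,E \right)} = \left(-2 - 1\right) E 6 = - 3 E 6 = - 18 E$)
$\sqrt{p + W{\left(935,1013 \right)}} = \sqrt{-3209758 - 18234} = \sqrt{-3227992} = 2 i \sqrt{806998}$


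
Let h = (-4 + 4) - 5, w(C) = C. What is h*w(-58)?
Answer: 290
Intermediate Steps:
h = -5 (h = 0 - 5 = -5)
h*w(-58) = -5*(-58) = 290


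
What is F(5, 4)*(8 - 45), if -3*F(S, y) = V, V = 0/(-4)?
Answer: 0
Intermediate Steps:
V = 0 (V = 0*(-¼) = 0)
F(S, y) = 0 (F(S, y) = -⅓*0 = 0)
F(5, 4)*(8 - 45) = 0*(8 - 45) = 0*(-37) = 0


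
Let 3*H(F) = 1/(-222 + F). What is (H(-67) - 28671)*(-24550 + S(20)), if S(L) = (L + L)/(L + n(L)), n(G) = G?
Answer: 203411033714/289 ≈ 7.0384e+8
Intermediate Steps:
H(F) = 1/(3*(-222 + F))
S(L) = 1 (S(L) = (L + L)/(L + L) = (2*L)/((2*L)) = (2*L)*(1/(2*L)) = 1)
(H(-67) - 28671)*(-24550 + S(20)) = (1/(3*(-222 - 67)) - 28671)*(-24550 + 1) = ((⅓)/(-289) - 28671)*(-24549) = ((⅓)*(-1/289) - 28671)*(-24549) = (-1/867 - 28671)*(-24549) = -24857758/867*(-24549) = 203411033714/289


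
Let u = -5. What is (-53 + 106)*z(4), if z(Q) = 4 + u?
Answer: -53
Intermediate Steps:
z(Q) = -1 (z(Q) = 4 - 5 = -1)
(-53 + 106)*z(4) = (-53 + 106)*(-1) = 53*(-1) = -53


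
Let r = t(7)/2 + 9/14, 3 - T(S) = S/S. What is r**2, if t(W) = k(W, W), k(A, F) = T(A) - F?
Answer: 169/49 ≈ 3.4490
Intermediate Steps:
T(S) = 2 (T(S) = 3 - S/S = 3 - 1*1 = 3 - 1 = 2)
k(A, F) = 2 - F
t(W) = 2 - W
r = -13/7 (r = (2 - 1*7)/2 + 9/14 = (2 - 7)*(1/2) + 9*(1/14) = -5*1/2 + 9/14 = -5/2 + 9/14 = -13/7 ≈ -1.8571)
r**2 = (-13/7)**2 = 169/49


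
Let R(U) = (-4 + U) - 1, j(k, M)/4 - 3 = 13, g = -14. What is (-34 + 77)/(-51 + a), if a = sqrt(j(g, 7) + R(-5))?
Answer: -731/849 - 43*sqrt(6)/849 ≈ -0.98507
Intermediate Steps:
j(k, M) = 64 (j(k, M) = 12 + 4*13 = 12 + 52 = 64)
R(U) = -5 + U
a = 3*sqrt(6) (a = sqrt(64 + (-5 - 5)) = sqrt(64 - 10) = sqrt(54) = 3*sqrt(6) ≈ 7.3485)
(-34 + 77)/(-51 + a) = (-34 + 77)/(-51 + 3*sqrt(6)) = 43/(-51 + 3*sqrt(6))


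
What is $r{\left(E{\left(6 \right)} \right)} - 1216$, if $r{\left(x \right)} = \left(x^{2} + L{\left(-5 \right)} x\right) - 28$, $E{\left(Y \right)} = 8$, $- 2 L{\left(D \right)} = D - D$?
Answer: $-1180$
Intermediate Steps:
$L{\left(D \right)} = 0$ ($L{\left(D \right)} = - \frac{D - D}{2} = \left(- \frac{1}{2}\right) 0 = 0$)
$r{\left(x \right)} = -28 + x^{2}$ ($r{\left(x \right)} = \left(x^{2} + 0 x\right) - 28 = \left(x^{2} + 0\right) - 28 = x^{2} - 28 = -28 + x^{2}$)
$r{\left(E{\left(6 \right)} \right)} - 1216 = \left(-28 + 8^{2}\right) - 1216 = \left(-28 + 64\right) - 1216 = 36 - 1216 = -1180$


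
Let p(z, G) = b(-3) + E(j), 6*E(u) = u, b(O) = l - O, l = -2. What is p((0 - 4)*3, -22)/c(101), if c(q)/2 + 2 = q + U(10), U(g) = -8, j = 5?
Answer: 11/1092 ≈ 0.010073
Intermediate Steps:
b(O) = -2 - O
c(q) = -20 + 2*q (c(q) = -4 + 2*(q - 8) = -4 + 2*(-8 + q) = -4 + (-16 + 2*q) = -20 + 2*q)
E(u) = u/6
p(z, G) = 11/6 (p(z, G) = (-2 - 1*(-3)) + (⅙)*5 = (-2 + 3) + ⅚ = 1 + ⅚ = 11/6)
p((0 - 4)*3, -22)/c(101) = 11/(6*(-20 + 2*101)) = 11/(6*(-20 + 202)) = (11/6)/182 = (11/6)*(1/182) = 11/1092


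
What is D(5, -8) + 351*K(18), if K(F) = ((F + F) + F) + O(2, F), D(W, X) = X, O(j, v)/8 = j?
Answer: 24562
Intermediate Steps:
O(j, v) = 8*j
K(F) = 16 + 3*F (K(F) = ((F + F) + F) + 8*2 = (2*F + F) + 16 = 3*F + 16 = 16 + 3*F)
D(5, -8) + 351*K(18) = -8 + 351*(16 + 3*18) = -8 + 351*(16 + 54) = -8 + 351*70 = -8 + 24570 = 24562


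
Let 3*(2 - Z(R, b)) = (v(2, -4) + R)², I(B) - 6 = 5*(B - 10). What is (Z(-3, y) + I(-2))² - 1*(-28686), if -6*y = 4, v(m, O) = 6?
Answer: 31711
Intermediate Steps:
I(B) = -44 + 5*B (I(B) = 6 + 5*(B - 10) = 6 + 5*(-10 + B) = 6 + (-50 + 5*B) = -44 + 5*B)
y = -⅔ (y = -⅙*4 = -⅔ ≈ -0.66667)
Z(R, b) = 2 - (6 + R)²/3
(Z(-3, y) + I(-2))² - 1*(-28686) = ((2 - (6 - 3)²/3) + (-44 + 5*(-2)))² - 1*(-28686) = ((2 - ⅓*3²) + (-44 - 10))² + 28686 = ((2 - ⅓*9) - 54)² + 28686 = ((2 - 3) - 54)² + 28686 = (-1 - 54)² + 28686 = (-55)² + 28686 = 3025 + 28686 = 31711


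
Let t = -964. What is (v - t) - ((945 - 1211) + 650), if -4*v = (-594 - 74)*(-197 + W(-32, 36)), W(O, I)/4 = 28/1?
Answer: -13615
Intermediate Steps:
W(O, I) = 112 (W(O, I) = 4*(28/1) = 4*(28*1) = 4*28 = 112)
v = -14195 (v = -(-594 - 74)*(-197 + 112)/4 = -(-167)*(-85) = -¼*56780 = -14195)
(v - t) - ((945 - 1211) + 650) = (-14195 - 1*(-964)) - ((945 - 1211) + 650) = (-14195 + 964) - (-266 + 650) = -13231 - 1*384 = -13231 - 384 = -13615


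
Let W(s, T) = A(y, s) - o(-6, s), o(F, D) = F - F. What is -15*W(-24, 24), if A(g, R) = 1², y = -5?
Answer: -15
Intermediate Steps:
A(g, R) = 1
o(F, D) = 0
W(s, T) = 1 (W(s, T) = 1 - 1*0 = 1 + 0 = 1)
-15*W(-24, 24) = -15*1 = -15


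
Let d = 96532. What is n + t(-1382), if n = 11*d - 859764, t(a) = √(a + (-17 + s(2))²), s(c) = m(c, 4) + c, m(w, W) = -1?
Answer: 202088 + I*√1126 ≈ 2.0209e+5 + 33.556*I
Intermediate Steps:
s(c) = -1 + c
t(a) = √(256 + a) (t(a) = √(a + (-17 + (-1 + 2))²) = √(a + (-17 + 1)²) = √(a + (-16)²) = √(a + 256) = √(256 + a))
n = 202088 (n = 11*96532 - 859764 = 1061852 - 859764 = 202088)
n + t(-1382) = 202088 + √(256 - 1382) = 202088 + √(-1126) = 202088 + I*√1126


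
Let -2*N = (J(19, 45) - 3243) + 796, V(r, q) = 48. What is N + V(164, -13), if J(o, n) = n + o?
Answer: 2479/2 ≈ 1239.5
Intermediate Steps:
N = 2383/2 (N = -(((45 + 19) - 3243) + 796)/2 = -((64 - 3243) + 796)/2 = -(-3179 + 796)/2 = -1/2*(-2383) = 2383/2 ≈ 1191.5)
N + V(164, -13) = 2383/2 + 48 = 2479/2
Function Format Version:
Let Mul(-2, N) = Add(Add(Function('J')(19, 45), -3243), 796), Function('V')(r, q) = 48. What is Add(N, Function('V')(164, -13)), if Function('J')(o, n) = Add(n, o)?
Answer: Rational(2479, 2) ≈ 1239.5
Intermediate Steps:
N = Rational(2383, 2) (N = Mul(Rational(-1, 2), Add(Add(Add(45, 19), -3243), 796)) = Mul(Rational(-1, 2), Add(Add(64, -3243), 796)) = Mul(Rational(-1, 2), Add(-3179, 796)) = Mul(Rational(-1, 2), -2383) = Rational(2383, 2) ≈ 1191.5)
Add(N, Function('V')(164, -13)) = Add(Rational(2383, 2), 48) = Rational(2479, 2)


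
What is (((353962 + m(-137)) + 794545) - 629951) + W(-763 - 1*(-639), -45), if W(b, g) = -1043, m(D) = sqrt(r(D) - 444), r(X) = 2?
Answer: 517513 + I*sqrt(442) ≈ 5.1751e+5 + 21.024*I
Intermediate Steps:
m(D) = I*sqrt(442) (m(D) = sqrt(2 - 444) = sqrt(-442) = I*sqrt(442))
(((353962 + m(-137)) + 794545) - 629951) + W(-763 - 1*(-639), -45) = (((353962 + I*sqrt(442)) + 794545) - 629951) - 1043 = ((1148507 + I*sqrt(442)) - 629951) - 1043 = (518556 + I*sqrt(442)) - 1043 = 517513 + I*sqrt(442)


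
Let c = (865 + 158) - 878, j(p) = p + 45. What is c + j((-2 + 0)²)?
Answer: 194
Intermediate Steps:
j(p) = 45 + p
c = 145 (c = 1023 - 878 = 145)
c + j((-2 + 0)²) = 145 + (45 + (-2 + 0)²) = 145 + (45 + (-2)²) = 145 + (45 + 4) = 145 + 49 = 194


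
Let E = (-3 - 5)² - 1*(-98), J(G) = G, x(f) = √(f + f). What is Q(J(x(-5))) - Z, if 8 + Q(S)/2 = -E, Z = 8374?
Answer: -8714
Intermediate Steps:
x(f) = √2*√f (x(f) = √(2*f) = √2*√f)
E = 162 (E = (-8)² + 98 = 64 + 98 = 162)
Q(S) = -340 (Q(S) = -16 + 2*(-1*162) = -16 + 2*(-162) = -16 - 324 = -340)
Q(J(x(-5))) - Z = -340 - 1*8374 = -340 - 8374 = -8714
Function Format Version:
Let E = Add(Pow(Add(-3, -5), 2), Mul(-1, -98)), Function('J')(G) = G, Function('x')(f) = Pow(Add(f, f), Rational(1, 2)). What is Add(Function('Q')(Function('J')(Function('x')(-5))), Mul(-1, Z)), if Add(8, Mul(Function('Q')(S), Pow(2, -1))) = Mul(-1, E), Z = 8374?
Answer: -8714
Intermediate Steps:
Function('x')(f) = Mul(Pow(2, Rational(1, 2)), Pow(f, Rational(1, 2))) (Function('x')(f) = Pow(Mul(2, f), Rational(1, 2)) = Mul(Pow(2, Rational(1, 2)), Pow(f, Rational(1, 2))))
E = 162 (E = Add(Pow(-8, 2), 98) = Add(64, 98) = 162)
Function('Q')(S) = -340 (Function('Q')(S) = Add(-16, Mul(2, Mul(-1, 162))) = Add(-16, Mul(2, -162)) = Add(-16, -324) = -340)
Add(Function('Q')(Function('J')(Function('x')(-5))), Mul(-1, Z)) = Add(-340, Mul(-1, 8374)) = Add(-340, -8374) = -8714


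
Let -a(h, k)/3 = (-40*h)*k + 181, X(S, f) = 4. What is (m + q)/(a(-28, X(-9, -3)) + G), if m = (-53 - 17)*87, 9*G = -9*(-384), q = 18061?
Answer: -11971/13599 ≈ -0.88029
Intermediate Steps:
G = 384 (G = (-9*(-384))/9 = (⅑)*3456 = 384)
a(h, k) = -543 + 120*h*k (a(h, k) = -3*((-40*h)*k + 181) = -3*(-40*h*k + 181) = -3*(181 - 40*h*k) = -543 + 120*h*k)
m = -6090 (m = -70*87 = -6090)
(m + q)/(a(-28, X(-9, -3)) + G) = (-6090 + 18061)/((-543 + 120*(-28)*4) + 384) = 11971/((-543 - 13440) + 384) = 11971/(-13983 + 384) = 11971/(-13599) = 11971*(-1/13599) = -11971/13599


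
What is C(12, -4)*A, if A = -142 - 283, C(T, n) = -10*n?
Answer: -17000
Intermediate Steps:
A = -425
C(12, -4)*A = -10*(-4)*(-425) = 40*(-425) = -17000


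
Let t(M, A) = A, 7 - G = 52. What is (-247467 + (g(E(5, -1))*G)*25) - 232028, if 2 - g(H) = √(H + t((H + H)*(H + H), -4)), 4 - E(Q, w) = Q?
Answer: -481745 + 1125*I*√5 ≈ -4.8175e+5 + 2515.6*I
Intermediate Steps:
G = -45 (G = 7 - 1*52 = 7 - 52 = -45)
E(Q, w) = 4 - Q
g(H) = 2 - √(-4 + H) (g(H) = 2 - √(H - 4) = 2 - √(-4 + H))
(-247467 + (g(E(5, -1))*G)*25) - 232028 = (-247467 + ((2 - √(-4 + (4 - 1*5)))*(-45))*25) - 232028 = (-247467 + ((2 - √(-4 + (4 - 5)))*(-45))*25) - 232028 = (-247467 + ((2 - √(-4 - 1))*(-45))*25) - 232028 = (-247467 + ((2 - √(-5))*(-45))*25) - 232028 = (-247467 + ((2 - I*√5)*(-45))*25) - 232028 = (-247467 + (-90 + 45*I*√5)*25) - 232028 = (-247467 + (-2250 + 1125*I*√5)) - 232028 = (-249717 + 1125*I*√5) - 232028 = -481745 + 1125*I*√5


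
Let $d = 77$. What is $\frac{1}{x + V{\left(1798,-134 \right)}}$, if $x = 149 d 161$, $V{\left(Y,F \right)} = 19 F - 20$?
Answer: $\frac{1}{1844587} \approx 5.4213 \cdot 10^{-7}$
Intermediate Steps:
$V{\left(Y,F \right)} = -20 + 19 F$
$x = 1847153$ ($x = 149 \cdot 77 \cdot 161 = 11473 \cdot 161 = 1847153$)
$\frac{1}{x + V{\left(1798,-134 \right)}} = \frac{1}{1847153 + \left(-20 + 19 \left(-134\right)\right)} = \frac{1}{1847153 - 2566} = \frac{1}{1844587}$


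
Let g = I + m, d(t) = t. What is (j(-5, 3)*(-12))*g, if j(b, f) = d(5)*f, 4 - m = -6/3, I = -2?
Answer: -720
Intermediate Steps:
m = 6 (m = 4 - (-6)/3 = 4 - 1*(-2) = 4 + 2 = 6)
j(b, f) = 5*f
g = 4 (g = -2 + 6 = 4)
(j(-5, 3)*(-12))*g = ((5*3)*(-12))*4 = (15*(-12))*4 = -180*4 = -720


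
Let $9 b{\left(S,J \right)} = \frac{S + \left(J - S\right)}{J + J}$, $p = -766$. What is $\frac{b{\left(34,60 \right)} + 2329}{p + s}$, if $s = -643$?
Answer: $- \frac{41923}{25362} \approx -1.653$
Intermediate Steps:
$b{\left(S,J \right)} = \frac{1}{18}$ ($b{\left(S,J \right)} = \frac{\left(S + \left(J - S\right)\right) \frac{1}{J + J}}{9} = \frac{J \frac{1}{2 J}}{9} = \frac{1}{9} \cdot \frac{1}{2} = \frac{1}{18}$)
$\frac{b{\left(34,60 \right)} + 2329}{p + s} = \frac{\frac{1}{18} + 2329}{-766 - 643} = \frac{41923}{18 \left(-1409\right)} = \frac{41923}{18} \left(- \frac{1}{1409}\right) = - \frac{41923}{25362}$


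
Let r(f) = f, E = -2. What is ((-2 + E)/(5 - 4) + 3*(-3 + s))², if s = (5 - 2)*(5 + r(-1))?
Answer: 529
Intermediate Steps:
s = 12 (s = (5 - 2)*(5 - 1) = 3*4 = 12)
((-2 + E)/(5 - 4) + 3*(-3 + s))² = ((-2 - 2)/(5 - 4) + 3*(-3 + 12))² = (-4/1 + 3*9)² = (-4*1 + 27)² = (-4 + 27)² = 23² = 529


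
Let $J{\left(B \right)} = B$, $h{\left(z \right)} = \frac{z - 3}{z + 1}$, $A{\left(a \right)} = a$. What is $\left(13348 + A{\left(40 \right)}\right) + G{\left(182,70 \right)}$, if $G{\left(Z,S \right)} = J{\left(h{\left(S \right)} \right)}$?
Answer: $\frac{950615}{71} \approx 13389.0$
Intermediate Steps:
$h{\left(z \right)} = \frac{-3 + z}{1 + z}$
$G{\left(Z,S \right)} = \frac{-3 + S}{1 + S}$
$\left(13348 + A{\left(40 \right)}\right) + G{\left(182,70 \right)} = \left(13348 + 40\right) + \frac{-3 + 70}{1 + 70} = 13388 + \frac{1}{71} \cdot 67 = 13388 + \frac{67}{71} = \frac{950615}{71}$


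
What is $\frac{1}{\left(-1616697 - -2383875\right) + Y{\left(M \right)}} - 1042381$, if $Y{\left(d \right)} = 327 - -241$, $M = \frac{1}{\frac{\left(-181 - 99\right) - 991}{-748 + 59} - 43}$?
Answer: $- \frac{800283843225}{767746} \approx -1.0424 \cdot 10^{6}$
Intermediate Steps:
$M = - \frac{689}{28356}$ ($M = \frac{1}{\frac{\left(-181 - 99\right) - 991}{-689} - 43} = \frac{1}{\left(-280 - 991\right) \left(- \frac{1}{689}\right) - 43} = \frac{1}{\left(-1271\right) \left(- \frac{1}{689}\right) - 43} = \frac{1}{\frac{1271}{689} - 43} = \frac{1}{- \frac{28356}{689}} = - \frac{689}{28356} \approx -0.024298$)
$Y{\left(d \right)} = 568$ ($Y{\left(d \right)} = 327 + 241 = 568$)
$\frac{1}{\left(-1616697 - -2383875\right) + Y{\left(M \right)}} - 1042381 = \frac{1}{\left(-1616697 - -2383875\right) + 568} - 1042381 = \frac{1}{\left(-1616697 + 2383875\right) + 568} - 1042381 = \frac{1}{767178 + 568} - 1042381 = \frac{1}{767746} - 1042381 = - \frac{800283843225}{767746}$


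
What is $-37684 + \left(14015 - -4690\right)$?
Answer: $-18979$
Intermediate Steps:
$-37684 + \left(14015 - -4690\right) = -37684 + \left(14015 + 4690\right) = -37684 + 18705 = -18979$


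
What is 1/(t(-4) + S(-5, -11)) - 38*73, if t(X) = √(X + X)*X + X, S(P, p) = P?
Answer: (-22192*√2 + 24967*I)/(-9*I + 8*√2) ≈ -2774.0 + 0.054132*I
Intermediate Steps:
t(X) = X + √2*X^(3/2) (t(X) = √(2*X)*X + X = (√2*√X)*X + X = √2*X^(3/2) + X = X + √2*X^(3/2))
1/(t(-4) + S(-5, -11)) - 38*73 = 1/((-4 + √2*(-4)^(3/2)) - 5) - 38*73 = 1/((-4 + √2*(-8*I)) - 5) - 2774 = 1/((-4 - 8*I*√2) - 5) - 2774 = 1/(-9 - 8*I*√2) - 2774 = -2774 + 1/(-9 - 8*I*√2)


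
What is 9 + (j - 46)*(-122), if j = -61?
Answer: 13063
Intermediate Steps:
9 + (j - 46)*(-122) = 9 + (-61 - 46)*(-122) = 9 - 107*(-122) = 9 + 13054 = 13063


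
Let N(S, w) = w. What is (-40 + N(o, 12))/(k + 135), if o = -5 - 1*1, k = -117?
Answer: -14/9 ≈ -1.5556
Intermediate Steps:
o = -6 (o = -5 - 1 = -6)
(-40 + N(o, 12))/(k + 135) = (-40 + 12)/(-117 + 135) = -28/18 = (1/18)*(-28) = -14/9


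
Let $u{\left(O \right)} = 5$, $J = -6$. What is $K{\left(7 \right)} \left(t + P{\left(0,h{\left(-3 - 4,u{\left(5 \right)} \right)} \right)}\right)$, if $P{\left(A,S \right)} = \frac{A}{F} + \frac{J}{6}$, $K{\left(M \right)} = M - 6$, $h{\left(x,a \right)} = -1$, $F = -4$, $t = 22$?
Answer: $21$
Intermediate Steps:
$K{\left(M \right)} = -6 + M$ ($K{\left(M \right)} = M - 6 = -6 + M$)
$P{\left(A,S \right)} = -1 - \frac{A}{4}$ ($P{\left(A,S \right)} = \frac{A}{-4} - \frac{6}{6} = A \left(- \frac{1}{4}\right) - 1 = - \frac{A}{4} - 1 = -1 - \frac{A}{4}$)
$K{\left(7 \right)} \left(t + P{\left(0,h{\left(-3 - 4,u{\left(5 \right)} \right)} \right)}\right) = \left(-6 + 7\right) \left(22 - 1\right) = 1 \left(22 + \left(-1 + 0\right)\right) = 1 \left(22 - 1\right) = 1 \cdot 21 = 21$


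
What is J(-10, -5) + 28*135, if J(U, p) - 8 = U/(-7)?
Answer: 26526/7 ≈ 3789.4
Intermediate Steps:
J(U, p) = 8 - U/7 (J(U, p) = 8 + U/(-7) = 8 + U*(-⅐) = 8 - U/7)
J(-10, -5) + 28*135 = (8 - ⅐*(-10)) + 28*135 = (8 + 10/7) + 3780 = 66/7 + 3780 = 26526/7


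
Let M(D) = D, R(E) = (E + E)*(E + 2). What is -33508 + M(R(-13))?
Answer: -33222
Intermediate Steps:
R(E) = 2*E*(2 + E) (R(E) = (2*E)*(2 + E) = 2*E*(2 + E))
-33508 + M(R(-13)) = -33508 + 2*(-13)*(2 - 13) = -33508 + 2*(-13)*(-11) = -33508 + 286 = -33222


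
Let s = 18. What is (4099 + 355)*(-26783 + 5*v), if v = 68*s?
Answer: -92033002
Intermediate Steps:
v = 1224 (v = 68*18 = 1224)
(4099 + 355)*(-26783 + 5*v) = (4099 + 355)*(-26783 + 5*1224) = 4454*(-26783 + 6120) = 4454*(-20663) = -92033002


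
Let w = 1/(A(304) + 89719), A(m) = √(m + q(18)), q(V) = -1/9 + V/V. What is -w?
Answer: -16479/1478479345 + 6*√14/10349355415 ≈ -1.1144e-5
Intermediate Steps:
q(V) = 8/9 (q(V) = -1*⅑ + 1 = -⅑ + 1 = 8/9)
A(m) = √(8/9 + m) (A(m) = √(m + 8/9) = √(8/9 + m))
w = 1/(89719 + 14*√14/3) (w = 1/(√(8 + 9*304)/3 + 89719) = 1/(√(8 + 2736)/3 + 89719) = 1/(√2744/3 + 89719) = 1/((14*√14)/3 + 89719) = 1/(14*√14/3 + 89719) = 1/(89719 + 14*√14/3) ≈ 1.1144e-5)
-w = -(16479/1478479345 - 6*√14/10349355415) = -16479/1478479345 + 6*√14/10349355415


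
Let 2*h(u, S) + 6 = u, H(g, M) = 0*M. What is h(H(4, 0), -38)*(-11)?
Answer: 33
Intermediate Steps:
H(g, M) = 0
h(u, S) = -3 + u/2
h(H(4, 0), -38)*(-11) = (-3 + (1/2)*0)*(-11) = (-3 + 0)*(-11) = -3*(-11) = 33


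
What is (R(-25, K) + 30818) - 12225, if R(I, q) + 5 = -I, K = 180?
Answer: 18613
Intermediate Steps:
R(I, q) = -5 - I
(R(-25, K) + 30818) - 12225 = ((-5 - 1*(-25)) + 30818) - 12225 = ((-5 + 25) + 30818) - 12225 = (20 + 30818) - 12225 = 30838 - 12225 = 18613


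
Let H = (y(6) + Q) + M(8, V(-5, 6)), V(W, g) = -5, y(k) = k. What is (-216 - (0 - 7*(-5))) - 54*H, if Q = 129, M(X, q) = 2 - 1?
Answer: -7595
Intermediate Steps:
M(X, q) = 1
H = 136 (H = (6 + 129) + 1 = 135 + 1 = 136)
(-216 - (0 - 7*(-5))) - 54*H = (-216 - (0 - 7*(-5))) - 54*136 = (-216 - (0 + 35)) - 7344 = (-216 - 1*35) - 7344 = (-216 - 35) - 7344 = -251 - 7344 = -7595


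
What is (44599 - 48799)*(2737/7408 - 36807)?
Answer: 143148347475/926 ≈ 1.5459e+8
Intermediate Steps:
(44599 - 48799)*(2737/7408 - 36807) = -4200*(2737*(1/7408) - 36807) = -4200*(2737/7408 - 36807) = -4200*(-272663519/7408) = 143148347475/926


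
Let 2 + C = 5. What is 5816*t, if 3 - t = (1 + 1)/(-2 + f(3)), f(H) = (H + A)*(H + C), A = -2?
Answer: 14540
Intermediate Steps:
C = 3 (C = -2 + 5 = 3)
f(H) = (-2 + H)*(3 + H) (f(H) = (H - 2)*(H + 3) = (-2 + H)*(3 + H))
t = 5/2 (t = 3 - (1 + 1)/(-2 + (-6 + 3 + 3²)) = 3 - 2/(-2 + (-6 + 3 + 9)) = 3 - 2/(-2 + 6) = 3 - 2/4 = 3 - 1*½ = 3 - ½ = 5/2 ≈ 2.5000)
5816*t = 5816*(5/2) = 14540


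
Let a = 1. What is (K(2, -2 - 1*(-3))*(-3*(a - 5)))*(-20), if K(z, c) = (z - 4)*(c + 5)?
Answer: 2880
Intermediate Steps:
K(z, c) = (-4 + z)*(5 + c)
(K(2, -2 - 1*(-3))*(-3*(a - 5)))*(-20) = ((-20 - 4*(-2 - 1*(-3)) + 5*2 + (-2 - 1*(-3))*2)*(-3*(1 - 5)))*(-20) = ((-20 - 4*(-2 + 3) + 10 + (-2 + 3)*2)*(-3*(-4)))*(-20) = ((-20 - 4*1 + 10 + 1*2)*12)*(-20) = ((-20 - 4 + 10 + 2)*12)*(-20) = -12*12*(-20) = -144*(-20) = 2880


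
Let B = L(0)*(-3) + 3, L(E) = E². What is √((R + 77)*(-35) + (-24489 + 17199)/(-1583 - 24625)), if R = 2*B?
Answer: 5*I*√15394561/364 ≈ 53.895*I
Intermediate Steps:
B = 3 (B = 0²*(-3) + 3 = 0*(-3) + 3 = 0 + 3 = 3)
R = 6 (R = 2*3 = 6)
√((R + 77)*(-35) + (-24489 + 17199)/(-1583 - 24625)) = √((6 + 77)*(-35) + (-24489 + 17199)/(-1583 - 24625)) = √(83*(-35) - 7290/(-26208)) = √(-2905 - 7290*(-1/26208)) = √(-2905 + 405/1456) = √(-4229275/1456) = 5*I*√15394561/364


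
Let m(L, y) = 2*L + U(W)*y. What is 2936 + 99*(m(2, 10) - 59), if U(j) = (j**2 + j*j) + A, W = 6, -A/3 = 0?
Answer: 68771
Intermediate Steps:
A = 0 (A = -3*0 = 0)
U(j) = 2*j**2 (U(j) = (j**2 + j*j) + 0 = (j**2 + j**2) + 0 = 2*j**2 + 0 = 2*j**2)
m(L, y) = 2*L + 72*y (m(L, y) = 2*L + (2*6**2)*y = 2*L + (2*36)*y = 2*L + 72*y)
2936 + 99*(m(2, 10) - 59) = 2936 + 99*((2*2 + 72*10) - 59) = 2936 + 99*((4 + 720) - 59) = 2936 + 99*(724 - 59) = 2936 + 99*665 = 2936 + 65835 = 68771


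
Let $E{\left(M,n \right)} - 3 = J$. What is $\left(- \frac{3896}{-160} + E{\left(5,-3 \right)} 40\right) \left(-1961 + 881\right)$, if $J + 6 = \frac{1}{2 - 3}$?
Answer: $146502$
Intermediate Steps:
$J = -7$ ($J = -6 + \frac{1}{2 - 3} = -6 + \frac{1}{-1} = -6 - 1 = -7$)
$E{\left(M,n \right)} = -4$ ($E{\left(M,n \right)} = 3 - 7 = -4$)
$\left(- \frac{3896}{-160} + E{\left(5,-3 \right)} 40\right) \left(-1961 + 881\right) = \left(- \frac{3896}{-160} - 160\right) \left(-1961 + 881\right) = \left(\left(-3896\right) \left(- \frac{1}{160}\right) - 160\right) \left(-1080\right) = \left(\frac{487}{20} - 160\right) \left(-1080\right) = \left(- \frac{2713}{20}\right) \left(-1080\right) = 146502$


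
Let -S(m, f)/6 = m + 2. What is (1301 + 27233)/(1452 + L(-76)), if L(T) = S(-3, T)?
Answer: 14267/729 ≈ 19.571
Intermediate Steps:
S(m, f) = -12 - 6*m (S(m, f) = -6*(m + 2) = -6*(2 + m) = -12 - 6*m)
L(T) = 6 (L(T) = -12 - 6*(-3) = -12 + 18 = 6)
(1301 + 27233)/(1452 + L(-76)) = (1301 + 27233)/(1452 + 6) = 28534/1458 = 28534*(1/1458) = 14267/729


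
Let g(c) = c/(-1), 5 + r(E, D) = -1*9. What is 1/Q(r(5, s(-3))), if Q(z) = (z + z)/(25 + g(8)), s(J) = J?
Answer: -17/28 ≈ -0.60714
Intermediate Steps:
r(E, D) = -14 (r(E, D) = -5 - 1*9 = -5 - 9 = -14)
g(c) = -c (g(c) = c*(-1) = -c)
Q(z) = 2*z/17 (Q(z) = (z + z)/(25 - 1*8) = (2*z)/(25 - 8) = (2*z)/17 = (2*z)*(1/17) = 2*z/17)
1/Q(r(5, s(-3))) = 1/((2/17)*(-14)) = 1/(-28/17) = -17/28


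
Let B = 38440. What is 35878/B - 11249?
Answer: -216187841/19220 ≈ -11248.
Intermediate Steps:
35878/B - 11249 = 35878/38440 - 11249 = 35878*(1/38440) - 11249 = 17939/19220 - 11249 = -216187841/19220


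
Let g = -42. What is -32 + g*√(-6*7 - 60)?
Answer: -32 - 42*I*√102 ≈ -32.0 - 424.18*I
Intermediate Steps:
-32 + g*√(-6*7 - 60) = -32 - 42*√(-6*7 - 60) = -32 - 42*√(-42 - 60) = -32 - 42*I*√102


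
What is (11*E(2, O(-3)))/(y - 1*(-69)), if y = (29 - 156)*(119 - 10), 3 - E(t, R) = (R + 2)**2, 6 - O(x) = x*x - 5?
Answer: 143/13774 ≈ 0.010382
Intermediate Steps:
O(x) = 11 - x**2 (O(x) = 6 - (x*x - 5) = 6 - (x**2 - 5) = 6 - (-5 + x**2) = 6 + (5 - x**2) = 11 - x**2)
E(t, R) = 3 - (2 + R)**2 (E(t, R) = 3 - (R + 2)**2 = 3 - (2 + R)**2)
y = -13843 (y = -127*109 = -13843)
(11*E(2, O(-3)))/(y - 1*(-69)) = (11*(3 - (2 + (11 - 1*(-3)**2))**2))/(-13843 - 1*(-69)) = (11*(3 - (2 + (11 - 1*9))**2))/(-13843 + 69) = (11*(3 - (2 + (11 - 9))**2))/(-13774) = (11*(3 - (2 + 2)**2))*(-1/13774) = (11*(3 - 1*4**2))*(-1/13774) = (11*(3 - 1*16))*(-1/13774) = (11*(3 - 16))*(-1/13774) = (11*(-13))*(-1/13774) = -143*(-1/13774) = 143/13774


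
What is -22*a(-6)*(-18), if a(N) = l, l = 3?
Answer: 1188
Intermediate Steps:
a(N) = 3
-22*a(-6)*(-18) = -22*3*(-18) = -66*(-18) = 1188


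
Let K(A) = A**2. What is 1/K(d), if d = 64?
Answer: 1/4096 ≈ 0.00024414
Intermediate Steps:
1/K(d) = 1/(64**2) = 1/4096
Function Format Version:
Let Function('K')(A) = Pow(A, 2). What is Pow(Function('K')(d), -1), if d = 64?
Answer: Rational(1, 4096) ≈ 0.00024414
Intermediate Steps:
Pow(Function('K')(d), -1) = Pow(Pow(64, 2), -1) = Pow(4096, -1) = Rational(1, 4096)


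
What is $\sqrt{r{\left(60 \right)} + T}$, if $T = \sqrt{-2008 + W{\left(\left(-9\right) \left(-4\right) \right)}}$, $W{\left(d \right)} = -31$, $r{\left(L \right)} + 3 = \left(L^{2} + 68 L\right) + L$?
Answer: $\sqrt{7737 + i \sqrt{2039}} \approx 87.961 + 0.2567 i$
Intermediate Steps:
$r{\left(L \right)} = -3 + L^{2} + 69 L$ ($r{\left(L \right)} = -3 + \left(\left(L^{2} + 68 L\right) + L\right) = -3 + \left(L^{2} + 69 L\right) = -3 + L^{2} + 69 L$)
$T = i \sqrt{2039}$ ($T = \sqrt{-2008 - 31} = \sqrt{-2039} = i \sqrt{2039} \approx 45.155 i$)
$\sqrt{r{\left(60 \right)} + T} = \sqrt{\left(-3 + 60^{2} + 69 \cdot 60\right) + i \sqrt{2039}} = \sqrt{\left(-3 + 3600 + 4140\right) + i \sqrt{2039}} = \sqrt{7737 + i \sqrt{2039}}$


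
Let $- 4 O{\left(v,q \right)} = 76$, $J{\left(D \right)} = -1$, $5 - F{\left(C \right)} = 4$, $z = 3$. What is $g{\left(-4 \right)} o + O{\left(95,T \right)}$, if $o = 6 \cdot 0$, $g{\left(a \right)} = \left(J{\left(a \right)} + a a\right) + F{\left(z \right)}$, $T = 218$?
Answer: $-19$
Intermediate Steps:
$F{\left(C \right)} = 1$ ($F{\left(C \right)} = 5 - 4 = 1$)
$O{\left(v,q \right)} = -19$ ($O{\left(v,q \right)} = \left(- \frac{1}{4}\right) 76 = -19$)
$g{\left(a \right)} = a^{2}$ ($g{\left(a \right)} = \left(-1 + a a\right) + 1 = \left(-1 + a^{2}\right) + 1 = a^{2}$)
$o = 0$
$g{\left(-4 \right)} o + O{\left(95,T \right)} = \left(-4\right)^{2} \cdot 0 - 19 = 16 \cdot 0 - 19 = 0 - 19 = -19$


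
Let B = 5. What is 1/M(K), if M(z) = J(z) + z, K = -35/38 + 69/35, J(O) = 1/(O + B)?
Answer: 10702510/13010559 ≈ 0.82260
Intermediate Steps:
J(O) = 1/(5 + O) (J(O) = 1/(O + 5) = 1/(5 + O))
K = 1397/1330 (K = -35*1/38 + 69*(1/35) = -35/38 + 69/35 = 1397/1330 ≈ 1.0504)
M(z) = z + 1/(5 + z) (M(z) = 1/(5 + z) + z = z + 1/(5 + z))
1/M(K) = 1/((1 + 1397*(5 + 1397/1330)/1330)/(5 + 1397/1330)) = 1/((1 + (1397/1330)*(8047/1330))/(8047/1330)) = 1/(1330*(1 + 11241659/1768900)/8047) = 1/((1330/8047)*(13010559/1768900)) = 1/(13010559/10702510) = 10702510/13010559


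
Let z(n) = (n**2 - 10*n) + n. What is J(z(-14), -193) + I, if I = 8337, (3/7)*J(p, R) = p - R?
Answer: 28616/3 ≈ 9538.7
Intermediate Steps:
z(n) = n**2 - 9*n
J(p, R) = -7*R/3 + 7*p/3 (J(p, R) = 7*(p - R)/3 = -7*R/3 + 7*p/3)
J(z(-14), -193) + I = (-7/3*(-193) + 7*(-14*(-9 - 14))/3) + 8337 = (1351/3 + 7*(-14*(-23))/3) + 8337 = (1351/3 + (7/3)*322) + 8337 = (1351/3 + 2254/3) + 8337 = 3605/3 + 8337 = 28616/3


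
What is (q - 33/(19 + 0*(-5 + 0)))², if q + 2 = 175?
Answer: 10588516/361 ≈ 29331.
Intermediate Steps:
q = 173 (q = -2 + 175 = 173)
(q - 33/(19 + 0*(-5 + 0)))² = (173 - 33/(19 + 0*(-5 + 0)))² = (173 - 33/(19 + 0*(-5)))² = (173 - 33/(19 + 0))² = (173 - 33/19)² = (3254/19)² = 10588516/361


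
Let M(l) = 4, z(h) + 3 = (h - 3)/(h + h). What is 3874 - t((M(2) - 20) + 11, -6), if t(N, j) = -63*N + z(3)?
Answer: 3562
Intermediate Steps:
z(h) = -3 + (-3 + h)/(2*h) (z(h) = -3 + (h - 3)/(h + h) = -3 + (-3 + h)/((2*h)) = -3 + (-3 + h)*(1/(2*h)) = -3 + (-3 + h)/(2*h))
t(N, j) = -3 - 63*N (t(N, j) = -63*N + (1/2)*(-3 - 5*3)/3 = -63*N + (1/2)*(1/3)*(-3 - 15) = -63*N + (1/2)*(1/3)*(-18) = -63*N - 3 = -3 - 63*N)
3874 - t((M(2) - 20) + 11, -6) = 3874 - (-3 - 63*((4 - 20) + 11)) = 3874 - (-3 - 63*(-16 + 11)) = 3874 - (-3 - 63*(-5)) = 3874 - (-3 + 315) = 3874 - 1*312 = 3874 - 312 = 3562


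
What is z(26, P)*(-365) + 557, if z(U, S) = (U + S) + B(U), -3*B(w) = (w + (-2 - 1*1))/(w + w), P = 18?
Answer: -2410073/156 ≈ -15449.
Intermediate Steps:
B(w) = -(-3 + w)/(6*w) (B(w) = -(w + (-2 - 1*1))/(3*(w + w)) = -(w + (-2 - 1))/(3*(2*w)) = -(w - 3)*1/(2*w)/3 = -(-3 + w)*1/(2*w)/3 = -(-3 + w)/(6*w))
z(U, S) = S + U + (3 - U)/(6*U) (z(U, S) = (U + S) + (3 - U)/(6*U) = (S + U) + (3 - U)/(6*U) = S + U + (3 - U)/(6*U))
z(26, P)*(-365) + 557 = (-1/6 + 18 + 26 + (1/2)/26)*(-365) + 557 = (-1/6 + 18 + 26 + (1/2)*(1/26))*(-365) + 557 = (-1/6 + 18 + 26 + 1/52)*(-365) + 557 = (6841/156)*(-365) + 557 = -2496965/156 + 557 = -2410073/156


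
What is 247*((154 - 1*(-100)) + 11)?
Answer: 65455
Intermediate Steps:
247*((154 - 1*(-100)) + 11) = 247*((154 + 100) + 11) = 247*(254 + 11) = 247*265 = 65455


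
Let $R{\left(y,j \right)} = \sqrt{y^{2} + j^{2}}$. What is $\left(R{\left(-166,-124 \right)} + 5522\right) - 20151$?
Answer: $-14629 + 2 \sqrt{10733} \approx -14422.0$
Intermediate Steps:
$R{\left(y,j \right)} = \sqrt{j^{2} + y^{2}}$
$\left(R{\left(-166,-124 \right)} + 5522\right) - 20151 = \left(\sqrt{\left(-124\right)^{2} + \left(-166\right)^{2}} + 5522\right) - 20151 = \left(\sqrt{15376 + 27556} + 5522\right) - 20151 = \left(\sqrt{42932} + 5522\right) - 20151 = \left(2 \sqrt{10733} + 5522\right) - 20151 = \left(5522 + 2 \sqrt{10733}\right) - 20151 = -14629 + 2 \sqrt{10733}$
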